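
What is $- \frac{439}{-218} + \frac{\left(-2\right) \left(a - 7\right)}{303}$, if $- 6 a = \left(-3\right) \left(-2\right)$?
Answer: $\frac{136505}{66054} \approx 2.0666$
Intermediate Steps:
$a = -1$ ($a = - \frac{\left(-3\right) \left(-2\right)}{6} = \left(- \frac{1}{6}\right) 6 = -1$)
$- \frac{439}{-218} + \frac{\left(-2\right) \left(a - 7\right)}{303} = - \frac{439}{-218} + \frac{\left(-2\right) \left(-1 - 7\right)}{303} = \left(-439\right) \left(- \frac{1}{218}\right) + \left(-2\right) \left(-8\right) \frac{1}{303} = \frac{439}{218} + 16 \cdot \frac{1}{303} = \frac{439}{218} + \frac{16}{303} = \frac{136505}{66054}$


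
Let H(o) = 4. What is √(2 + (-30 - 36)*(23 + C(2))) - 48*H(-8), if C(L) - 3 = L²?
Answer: -192 + I*√1978 ≈ -192.0 + 44.475*I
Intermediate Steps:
C(L) = 3 + L²
√(2 + (-30 - 36)*(23 + C(2))) - 48*H(-8) = √(2 + (-30 - 36)*(23 + (3 + 2²))) - 48*4 = √(2 - 66*(23 + (3 + 4))) - 192 = √(2 - 66*(23 + 7)) - 192 = √(2 - 66*30) - 192 = √(2 - 1980) - 192 = √(-1978) - 192 = I*√1978 - 192 = -192 + I*√1978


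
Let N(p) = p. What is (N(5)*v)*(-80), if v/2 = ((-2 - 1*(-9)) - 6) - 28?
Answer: 21600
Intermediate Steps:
v = -54 (v = 2*(((-2 - 1*(-9)) - 6) - 28) = 2*(((-2 + 9) - 6) - 28) = 2*((7 - 6) - 28) = 2*(1 - 28) = 2*(-27) = -54)
(N(5)*v)*(-80) = (5*(-54))*(-80) = -270*(-80) = 21600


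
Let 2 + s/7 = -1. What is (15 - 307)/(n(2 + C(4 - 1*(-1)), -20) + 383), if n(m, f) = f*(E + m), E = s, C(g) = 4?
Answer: -292/683 ≈ -0.42753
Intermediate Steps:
s = -21 (s = -14 + 7*(-1) = -14 - 7 = -21)
E = -21
n(m, f) = f*(-21 + m)
(15 - 307)/(n(2 + C(4 - 1*(-1)), -20) + 383) = (15 - 307)/(-20*(-21 + (2 + 4)) + 383) = -292/(-20*(-21 + 6) + 383) = -292/(-20*(-15) + 383) = -292/(300 + 383) = -292/683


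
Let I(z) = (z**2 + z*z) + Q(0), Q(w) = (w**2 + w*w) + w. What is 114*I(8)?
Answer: 14592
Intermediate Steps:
Q(w) = w + 2*w**2 (Q(w) = (w**2 + w**2) + w = 2*w**2 + w = w + 2*w**2)
I(z) = 2*z**2 (I(z) = (z**2 + z*z) + 0*(1 + 2*0) = (z**2 + z**2) + 0*(1 + 0) = 2*z**2 + 0*1 = 2*z**2 + 0 = 2*z**2)
114*I(8) = 114*(2*8**2) = 114*(2*64) = 114*128 = 14592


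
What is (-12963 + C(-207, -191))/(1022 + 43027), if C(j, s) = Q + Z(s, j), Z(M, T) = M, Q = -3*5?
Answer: -13169/44049 ≈ -0.29896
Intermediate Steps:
Q = -15
C(j, s) = -15 + s
(-12963 + C(-207, -191))/(1022 + 43027) = (-12963 + (-15 - 191))/(1022 + 43027) = (-12963 - 206)/44049 = -13169*1/44049 = -13169/44049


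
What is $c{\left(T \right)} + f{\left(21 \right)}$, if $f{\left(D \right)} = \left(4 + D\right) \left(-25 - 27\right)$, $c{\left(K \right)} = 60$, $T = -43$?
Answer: $-1240$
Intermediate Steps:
$f{\left(D \right)} = -208 - 52 D$ ($f{\left(D \right)} = \left(4 + D\right) \left(-52\right) = -208 - 52 D$)
$c{\left(T \right)} + f{\left(21 \right)} = 60 - 1300 = -1240$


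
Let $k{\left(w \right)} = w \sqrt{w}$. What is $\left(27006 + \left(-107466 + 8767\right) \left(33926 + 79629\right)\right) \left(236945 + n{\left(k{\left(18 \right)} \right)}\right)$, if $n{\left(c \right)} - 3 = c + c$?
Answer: $-2655651089170172 - 1210435697412 \sqrt{2} \approx -2.6574 \cdot 10^{15}$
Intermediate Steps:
$k{\left(w \right)} = w^{\frac{3}{2}}$
$n{\left(c \right)} = 3 + 2 c$ ($n{\left(c \right)} = 3 + \left(c + c\right) = 3 + 2 c$)
$\left(27006 + \left(-107466 + 8767\right) \left(33926 + 79629\right)\right) \left(236945 + n{\left(k{\left(18 \right)} \right)}\right) = \left(27006 + \left(-107466 + 8767\right) \left(33926 + 79629\right)\right) \left(236945 + \left(3 + 2 \cdot 18^{\frac{3}{2}}\right)\right) = \left(27006 - 11207764945\right) \left(236945 + \left(3 + 2 \cdot 54 \sqrt{2}\right)\right) = \left(27006 - 11207764945\right) \left(236945 + \left(3 + 108 \sqrt{2}\right)\right) = - 11207737939 \left(236948 + 108 \sqrt{2}\right) = -2655651089170172 - 1210435697412 \sqrt{2}$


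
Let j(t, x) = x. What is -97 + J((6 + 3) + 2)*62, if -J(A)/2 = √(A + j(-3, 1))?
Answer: -97 - 248*√3 ≈ -526.55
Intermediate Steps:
J(A) = -2*√(1 + A) (J(A) = -2*√(A + 1) = -2*√(1 + A))
-97 + J((6 + 3) + 2)*62 = -97 - 2*√(1 + ((6 + 3) + 2))*62 = -97 - 2*√(1 + (9 + 2))*62 = -97 - 2*√(1 + 11)*62 = -97 - 4*√3*62 = -97 - 248*√3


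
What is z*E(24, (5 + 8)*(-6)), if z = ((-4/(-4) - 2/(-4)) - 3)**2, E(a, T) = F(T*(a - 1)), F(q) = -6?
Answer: -27/2 ≈ -13.500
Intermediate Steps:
E(a, T) = -6
z = 9/4 (z = ((-4*(-1/4) - 2*(-1/4)) - 3)**2 = ((1 + 1/2) - 3)**2 = (3/2 - 3)**2 = (-3/2)**2 = 9/4 ≈ 2.2500)
z*E(24, (5 + 8)*(-6)) = (9/4)*(-6) = -27/2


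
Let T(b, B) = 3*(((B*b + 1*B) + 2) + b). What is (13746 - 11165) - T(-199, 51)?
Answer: 33466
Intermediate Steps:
T(b, B) = 6 + 3*B + 3*b + 3*B*b (T(b, B) = 3*(((B*b + B) + 2) + b) = 3*(((B + B*b) + 2) + b) = 3*((2 + B + B*b) + b) = 3*(2 + B + b + B*b) = 6 + 3*B + 3*b + 3*B*b)
(13746 - 11165) - T(-199, 51) = (13746 - 11165) - (6 + 3*51 + 3*(-199) + 3*51*(-199)) = 2581 - (6 + 153 - 597 - 30447) = 2581 - 1*(-30885) = 2581 + 30885 = 33466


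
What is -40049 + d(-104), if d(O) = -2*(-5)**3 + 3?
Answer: -39796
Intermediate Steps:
d(O) = 253 (d(O) = -2*(-125) + 3 = 250 + 3 = 253)
-40049 + d(-104) = -40049 + 253 = -39796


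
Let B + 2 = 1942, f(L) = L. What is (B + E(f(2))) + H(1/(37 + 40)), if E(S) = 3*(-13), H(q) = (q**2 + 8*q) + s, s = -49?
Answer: 10981125/5929 ≈ 1852.1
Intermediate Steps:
H(q) = -49 + q**2 + 8*q (H(q) = (q**2 + 8*q) - 49 = -49 + q**2 + 8*q)
E(S) = -39
B = 1940 (B = -2 + 1942 = 1940)
(B + E(f(2))) + H(1/(37 + 40)) = (1940 - 39) + (-49 + (1/(37 + 40))**2 + 8/(37 + 40)) = 1901 + (-49 + (1/77)**2 + 8/77) = 1901 + (-49 + (1/77)**2 + 8*(1/77)) = 1901 + (-49 + 1/5929 + 8/77) = 1901 - 289904/5929 = 10981125/5929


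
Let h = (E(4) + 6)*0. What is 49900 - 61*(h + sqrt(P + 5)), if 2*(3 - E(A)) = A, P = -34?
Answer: 49900 - 61*I*sqrt(29) ≈ 49900.0 - 328.5*I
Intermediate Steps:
E(A) = 3 - A/2
h = 0 (h = ((3 - 1/2*4) + 6)*0 = ((3 - 2) + 6)*0 = (1 + 6)*0 = 7*0 = 0)
49900 - 61*(h + sqrt(P + 5)) = 49900 - 61*(0 + sqrt(-34 + 5)) = 49900 - 61*(0 + sqrt(-29)) = 49900 - 61*(0 + I*sqrt(29)) = 49900 - 61*I*sqrt(29)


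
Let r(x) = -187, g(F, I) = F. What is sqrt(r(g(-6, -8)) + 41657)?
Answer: sqrt(41470) ≈ 203.64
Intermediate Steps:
sqrt(r(g(-6, -8)) + 41657) = sqrt(-187 + 41657) = sqrt(41470)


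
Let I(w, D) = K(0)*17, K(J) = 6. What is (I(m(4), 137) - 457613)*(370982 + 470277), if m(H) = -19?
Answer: -384885246349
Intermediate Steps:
I(w, D) = 102 (I(w, D) = 6*17 = 102)
(I(m(4), 137) - 457613)*(370982 + 470277) = (102 - 457613)*(370982 + 470277) = -457511*841259 = -384885246349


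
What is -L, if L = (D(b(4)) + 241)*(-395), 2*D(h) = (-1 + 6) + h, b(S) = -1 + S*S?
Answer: 99145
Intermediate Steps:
b(S) = -1 + S**2
D(h) = 5/2 + h/2 (D(h) = ((-1 + 6) + h)/2 = (5 + h)/2 = 5/2 + h/2)
L = -99145 (L = ((5/2 + (-1 + 4**2)/2) + 241)*(-395) = ((5/2 + (-1 + 16)/2) + 241)*(-395) = ((5/2 + (1/2)*15) + 241)*(-395) = ((5/2 + 15/2) + 241)*(-395) = (10 + 241)*(-395) = 251*(-395) = -99145)
-L = -1*(-99145) = 99145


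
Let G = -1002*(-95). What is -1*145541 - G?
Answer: -240731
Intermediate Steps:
G = 95190
-1*145541 - G = -1*145541 - 1*95190 = -145541 - 95190 = -240731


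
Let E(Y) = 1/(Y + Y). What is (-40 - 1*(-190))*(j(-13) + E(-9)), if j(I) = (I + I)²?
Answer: 304175/3 ≈ 1.0139e+5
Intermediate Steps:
E(Y) = 1/(2*Y)
j(I) = 4*I² (j(I) = (2*I)² = 4*I²)
(-40 - 1*(-190))*(j(-13) + E(-9)) = (-40 - 1*(-190))*(4*(-13)² + (½)/(-9)) = (-40 + 190)*(4*169 + (½)*(-⅑)) = 150*(676 - 1/18) = 150*(12167/18) = 304175/3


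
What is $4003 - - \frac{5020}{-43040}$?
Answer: $\frac{8614205}{2152} \approx 4002.9$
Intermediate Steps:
$4003 - - \frac{5020}{-43040} = 4003 - \left(-5020\right) \left(- \frac{1}{43040}\right) = 4003 - \frac{251}{2152} = \frac{8614205}{2152}$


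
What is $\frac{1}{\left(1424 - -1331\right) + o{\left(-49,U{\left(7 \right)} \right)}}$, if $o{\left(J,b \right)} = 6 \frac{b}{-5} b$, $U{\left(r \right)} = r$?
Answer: $\frac{5}{13481} \approx 0.00037089$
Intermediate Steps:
$o{\left(J,b \right)} = - \frac{6 b^{2}}{5}$ ($o{\left(J,b \right)} = 6 b \left(- \frac{1}{5}\right) b = 6 \left(- \frac{b}{5}\right) b = - \frac{6 b}{5} b = - \frac{6 b^{2}}{5}$)
$\frac{1}{\left(1424 - -1331\right) + o{\left(-49,U{\left(7 \right)} \right)}} = \frac{1}{\left(1424 - -1331\right) - \frac{6 \cdot 7^{2}}{5}} = \frac{1}{\left(1424 + 1331\right) - \frac{294}{5}} = \frac{1}{2755 - \frac{294}{5}} = \frac{1}{\frac{13481}{5}} = \frac{5}{13481}$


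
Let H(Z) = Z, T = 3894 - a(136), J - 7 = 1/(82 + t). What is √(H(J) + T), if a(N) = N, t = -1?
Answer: √304966/9 ≈ 61.360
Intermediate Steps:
J = 568/81 (J = 7 + 1/(82 - 1) = 7 + 1/81 = 568/81 ≈ 7.0123)
T = 3758 (T = 3894 - 1*136 = 3894 - 136 = 3758)
√(H(J) + T) = √(568/81 + 3758) = √(304966/81) = √304966/9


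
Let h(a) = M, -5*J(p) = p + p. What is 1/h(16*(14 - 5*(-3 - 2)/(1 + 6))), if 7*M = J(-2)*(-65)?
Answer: -7/52 ≈ -0.13462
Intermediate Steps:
J(p) = -2*p/5 (J(p) = -(p + p)/5 = -2*p/5)
M = -52/7 (M = (-⅖*(-2)*(-65))/7 = ((⅘)*(-65))/7 = (⅐)*(-52) = -52/7 ≈ -7.4286)
h(a) = -52/7
1/h(16*(14 - 5*(-3 - 2)/(1 + 6))) = 1/(-52/7) = -7/52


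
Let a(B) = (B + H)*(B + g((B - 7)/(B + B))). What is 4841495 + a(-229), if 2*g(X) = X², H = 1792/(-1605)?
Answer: 411930799714574/84167805 ≈ 4.8942e+6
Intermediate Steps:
H = -1792/1605 (H = 1792*(-1/1605) = -1792/1605 ≈ -1.1165)
g(X) = X²/2
a(B) = (-1792/1605 + B)*(B + (-7 + B)²/(8*B²)) (a(B) = (B - 1792/1605)*(B + ((B - 7)/(B + B))²/2) = (-1792/1605 + B)*(B + ((-7 + B)/((2*B)))²/2) = (-1792/1605 + B)*(B + ((-7 + B)*(1/(2*B)))²/2) = (-1792/1605 + B)*(B + ((-7 + B)/(2*B))²/2) = (-1792/1605 + B)*(B + ((-7 + B)²/(4*B²))/2) = (-1792/1605 + B)*(B + (-7 + B)²/(8*B²)))
4841495 + a(-229) = 4841495 + (-12131/6420 + (-229)² - 12731/12840*(-229) - 10976/1605/(-229)² + (103733/12840)/(-229)) = 4841495 + (-12131/6420 + 52441 + 2915399/12840 - 10976/1605*1/52441 + (103733/12840)*(-1/229)) = 4841495 + (-12131/6420 + 52441 + 2915399/12840 - 10976/84167805 - 103733/2940360) = 4841495 + 4432792646099/84167805 = 411930799714574/84167805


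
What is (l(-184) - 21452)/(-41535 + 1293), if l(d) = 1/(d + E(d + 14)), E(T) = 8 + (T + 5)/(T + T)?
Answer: 128014844/240144135 ≈ 0.53308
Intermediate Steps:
E(T) = 8 + (5 + T)/(2*T) (E(T) = 8 + (5 + T)/((2*T)) = 8 + (5 + T)*(1/(2*T)) = 8 + (5 + T)/(2*T))
l(d) = 1/(d + (243 + 17*d)/(2*(14 + d))) (l(d) = 1/(d + (5 + 17*(d + 14))/(2*(d + 14))) = 1/(d + (5 + 17*(14 + d))/(2*(14 + d))) = 1/(d + (5 + (238 + 17*d))/(2*(14 + d))) = 1/(d + (243 + 17*d)/(2*(14 + d))))
(l(-184) - 21452)/(-41535 + 1293) = (2*(14 - 184)/(243 + 2*(-184)² + 45*(-184)) - 21452)/(-41535 + 1293) = (2*(-170)/(243 + 2*33856 - 8280) - 21452)/(-40242) = (2*(-170)/(243 + 67712 - 8280) - 21452)*(-1/40242) = (2*(-170)/59675 - 21452)*(-1/40242) = (2*(1/59675)*(-170) - 21452)*(-1/40242) = (-68/11935 - 21452)*(-1/40242) = -256029688/11935*(-1/40242) = 128014844/240144135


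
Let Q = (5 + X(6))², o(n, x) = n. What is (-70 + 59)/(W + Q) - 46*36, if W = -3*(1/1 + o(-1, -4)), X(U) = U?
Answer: -18217/11 ≈ -1656.1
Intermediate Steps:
W = 0 (W = -3*(1/1 - 1) = -3*(1 - 1) = -3*0 = 0)
Q = 121 (Q = (5 + 6)² = 11² = 121)
(-70 + 59)/(W + Q) - 46*36 = (-70 + 59)/(0 + 121) - 46*36 = -11/121 - 1656 = -11*1/121 - 1656 = -1/11 - 1656 = -18217/11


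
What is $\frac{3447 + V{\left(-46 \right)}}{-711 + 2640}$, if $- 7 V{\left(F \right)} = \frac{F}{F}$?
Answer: $\frac{24128}{13503} \approx 1.7869$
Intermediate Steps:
$V{\left(F \right)} = - \frac{1}{7}$ ($V{\left(F \right)} = - \frac{F \frac{1}{F}}{7} = \left(- \frac{1}{7}\right) 1 = - \frac{1}{7}$)
$\frac{3447 + V{\left(-46 \right)}}{-711 + 2640} = \frac{3447 - \frac{1}{7}}{-711 + 2640} = \frac{24128}{7 \cdot 1929} = \frac{24128}{7} \cdot \frac{1}{1929} = \frac{24128}{13503}$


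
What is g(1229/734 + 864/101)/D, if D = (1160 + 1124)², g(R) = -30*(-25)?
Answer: 375/2608328 ≈ 0.00014377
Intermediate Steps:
g(R) = 750
D = 5216656 (D = 2284² = 5216656)
g(1229/734 + 864/101)/D = 750/5216656 = 750*(1/5216656) = 375/2608328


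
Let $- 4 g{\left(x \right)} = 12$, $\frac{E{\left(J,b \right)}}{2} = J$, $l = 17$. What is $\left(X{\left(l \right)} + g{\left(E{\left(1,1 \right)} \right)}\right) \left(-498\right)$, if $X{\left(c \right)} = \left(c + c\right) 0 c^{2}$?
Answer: $1494$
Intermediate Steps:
$E{\left(J,b \right)} = 2 J$
$g{\left(x \right)} = -3$ ($g{\left(x \right)} = \left(- \frac{1}{4}\right) 12 = -3$)
$X{\left(c \right)} = 0$ ($X{\left(c \right)} = 2 c 0 c^{2} = 0 c^{2} = 0$)
$\left(X{\left(l \right)} + g{\left(E{\left(1,1 \right)} \right)}\right) \left(-498\right) = \left(0 - 3\right) \left(-498\right) = \left(-3\right) \left(-498\right) = 1494$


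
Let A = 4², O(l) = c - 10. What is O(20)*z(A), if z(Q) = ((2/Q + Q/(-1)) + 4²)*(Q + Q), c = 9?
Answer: -4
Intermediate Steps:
O(l) = -1 (O(l) = 9 - 10 = -1)
A = 16
z(Q) = 2*Q*(16 - Q + 2/Q) (z(Q) = ((2/Q + Q*(-1)) + 16)*(2*Q) = ((2/Q - Q) + 16)*(2*Q) = ((-Q + 2/Q) + 16)*(2*Q) = (16 - Q + 2/Q)*(2*Q) = 2*Q*(16 - Q + 2/Q))
O(20)*z(A) = -(4 - 2*16² + 32*16) = -(4 - 2*256 + 512) = -(4 - 512 + 512) = -1*4 = -4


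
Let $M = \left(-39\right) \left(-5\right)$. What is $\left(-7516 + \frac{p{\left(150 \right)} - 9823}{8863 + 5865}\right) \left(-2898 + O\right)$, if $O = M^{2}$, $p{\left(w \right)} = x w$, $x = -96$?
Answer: $- \frac{3889256908617}{14728} \approx -2.6407 \cdot 10^{8}$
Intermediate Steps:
$p{\left(w \right)} = - 96 w$
$M = 195$
$O = 38025$ ($O = 195^{2} = 38025$)
$\left(-7516 + \frac{p{\left(150 \right)} - 9823}{8863 + 5865}\right) \left(-2898 + O\right) = \left(-7516 + \frac{\left(-96\right) 150 - 9823}{8863 + 5865}\right) \left(-2898 + 38025\right) = \left(-7516 + \frac{-14400 - 9823}{14728}\right) 35127 = \left(-7516 - \frac{24223}{14728}\right) 35127 = \left(- \frac{110719871}{14728}\right) 35127 = - \frac{3889256908617}{14728}$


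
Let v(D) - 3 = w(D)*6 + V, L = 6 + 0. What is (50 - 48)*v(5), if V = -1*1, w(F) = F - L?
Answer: -8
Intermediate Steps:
L = 6
w(F) = -6 + F (w(F) = F - 1*6 = F - 6 = -6 + F)
V = -1
v(D) = -34 + 6*D (v(D) = 3 + ((-6 + D)*6 - 1) = 3 + ((-36 + 6*D) - 1) = 3 + (-37 + 6*D) = -34 + 6*D)
(50 - 48)*v(5) = (50 - 48)*(-34 + 6*5) = 2*(-34 + 30) = 2*(-4) = -8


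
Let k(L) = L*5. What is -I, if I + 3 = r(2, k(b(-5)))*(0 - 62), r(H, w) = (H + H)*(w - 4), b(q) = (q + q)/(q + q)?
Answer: 251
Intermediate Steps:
b(q) = 1 (b(q) = (2*q)/((2*q)) = (2*q)*(1/(2*q)) = 1)
k(L) = 5*L
r(H, w) = 2*H*(-4 + w) (r(H, w) = (2*H)*(-4 + w) = 2*H*(-4 + w))
I = -251 (I = -3 + (2*2*(-4 + 5*1))*(0 - 62) = -3 + (2*2*(-4 + 5))*(-62) = -3 + (2*2*1)*(-62) = -3 + 4*(-62) = -3 - 248 = -251)
-I = -1*(-251) = 251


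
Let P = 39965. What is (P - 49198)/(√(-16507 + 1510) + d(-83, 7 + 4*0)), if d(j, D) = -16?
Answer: 21104/2179 + 1319*I*√14997/2179 ≈ 9.6852 + 74.129*I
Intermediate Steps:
(P - 49198)/(√(-16507 + 1510) + d(-83, 7 + 4*0)) = (39965 - 49198)/(√(-16507 + 1510) - 16) = -9233/(√(-14997) - 16) = -9233/(I*√14997 - 16) = -9233/(-16 + I*√14997)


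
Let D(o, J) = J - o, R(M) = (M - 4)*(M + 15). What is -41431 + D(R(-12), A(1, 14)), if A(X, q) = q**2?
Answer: -41187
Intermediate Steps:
R(M) = (-4 + M)*(15 + M)
-41431 + D(R(-12), A(1, 14)) = -41431 + (14**2 - (-60 + (-12)**2 + 11*(-12))) = -41431 + (196 - (-60 + 144 - 132)) = -41431 + (196 - 1*(-48)) = -41431 + (196 + 48) = -41431 + 244 = -41187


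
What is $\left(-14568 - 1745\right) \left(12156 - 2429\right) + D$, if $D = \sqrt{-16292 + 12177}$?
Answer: $-158676551 + i \sqrt{4115} \approx -1.5868 \cdot 10^{8} + 64.148 i$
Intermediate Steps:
$D = i \sqrt{4115}$ ($D = \sqrt{-4115} = i \sqrt{4115} \approx 64.148 i$)
$\left(-14568 - 1745\right) \left(12156 - 2429\right) + D = \left(-14568 - 1745\right) \left(12156 - 2429\right) + i \sqrt{4115} = \left(-16313\right) 9727 + i \sqrt{4115} = -158676551 + i \sqrt{4115}$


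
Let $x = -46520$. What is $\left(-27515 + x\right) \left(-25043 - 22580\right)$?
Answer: $3525768805$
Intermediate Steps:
$\left(-27515 + x\right) \left(-25043 - 22580\right) = \left(-27515 - 46520\right) \left(-25043 - 22580\right) = \left(-74035\right) \left(-47623\right) = 3525768805$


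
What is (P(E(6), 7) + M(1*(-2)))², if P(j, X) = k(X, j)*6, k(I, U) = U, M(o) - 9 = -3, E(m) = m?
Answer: 1764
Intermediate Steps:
M(o) = 6 (M(o) = 9 - 3 = 6)
P(j, X) = 6*j (P(j, X) = j*6 = 6*j)
(P(E(6), 7) + M(1*(-2)))² = (6*6 + 6)² = (36 + 6)² = 42² = 1764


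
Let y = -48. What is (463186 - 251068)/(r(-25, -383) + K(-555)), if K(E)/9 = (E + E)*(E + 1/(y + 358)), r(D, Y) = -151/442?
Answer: 2906440836/75969607661 ≈ 0.038258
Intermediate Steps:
r(D, Y) = -151/442 (r(D, Y) = -151*1/442 = -151/442)
K(E) = 18*E*(1/310 + E) (K(E) = 9*((E + E)*(E + 1/(-48 + 358))) = 9*((2*E)*(E + 1/310)) = 9*((2*E)*(1/310 + E)) = 9*(2*E*(1/310 + E)) = 18*E*(1/310 + E))
(463186 - 251068)/(r(-25, -383) + K(-555)) = (463186 - 251068)/(-151/442 + (9/155)*(-555)*(1 + 310*(-555))) = 212118/(-151/442 + (9/155)*(-555)*(1 - 172050)) = 212118/(-151/442 + (9/155)*(-555)*(-172049)) = 212118/(-151/442 + 171876951/31) = 212118/(75969607661/13702) = 212118*(13702/75969607661) = 2906440836/75969607661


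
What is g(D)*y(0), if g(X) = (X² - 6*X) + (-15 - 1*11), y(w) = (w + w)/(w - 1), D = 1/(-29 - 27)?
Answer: 0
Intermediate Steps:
D = -1/56 (D = 1/(-56) = -1/56 ≈ -0.017857)
y(w) = 2*w/(-1 + w) (y(w) = (2*w)/(-1 + w) = 2*w/(-1 + w))
g(X) = -26 + X² - 6*X (g(X) = (X² - 6*X) + (-15 - 11) = (X² - 6*X) - 26 = -26 + X² - 6*X)
g(D)*y(0) = (-26 + (-1/56)² - 6*(-1/56))*(2*0/(-1 + 0)) = (-26 + 1/3136 + 3/28)*(2*0/(-1)) = -81199*0*(-1)/1568 = -81199/3136*0 = 0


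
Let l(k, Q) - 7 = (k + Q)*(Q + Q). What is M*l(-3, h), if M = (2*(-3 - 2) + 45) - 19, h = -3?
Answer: 688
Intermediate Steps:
M = 16 (M = (2*(-5) + 45) - 19 = (-10 + 45) - 19 = 35 - 19 = 16)
l(k, Q) = 7 + 2*Q*(Q + k) (l(k, Q) = 7 + (k + Q)*(Q + Q) = 7 + (Q + k)*(2*Q) = 7 + 2*Q*(Q + k))
M*l(-3, h) = 16*(7 + 2*(-3)² + 2*(-3)*(-3)) = 16*(7 + 2*9 + 18) = 16*(7 + 18 + 18) = 16*43 = 688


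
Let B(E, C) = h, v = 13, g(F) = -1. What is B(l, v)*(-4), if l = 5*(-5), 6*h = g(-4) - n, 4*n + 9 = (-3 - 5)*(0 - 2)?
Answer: 11/6 ≈ 1.8333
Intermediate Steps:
n = 7/4 (n = -9/4 + ((-3 - 5)*(0 - 2))/4 = -9/4 + (-8*(-2))/4 = -9/4 + (¼)*16 = -9/4 + 4 = 7/4 ≈ 1.7500)
h = -11/24 (h = (-1 - 1*7/4)/6 = (-1 - 7/4)/6 = (⅙)*(-11/4) = -11/24 ≈ -0.45833)
l = -25
B(E, C) = -11/24
B(l, v)*(-4) = -11/24*(-4) = 11/6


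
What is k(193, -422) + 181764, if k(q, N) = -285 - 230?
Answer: 181249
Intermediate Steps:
k(q, N) = -515
k(193, -422) + 181764 = -515 + 181764 = 181249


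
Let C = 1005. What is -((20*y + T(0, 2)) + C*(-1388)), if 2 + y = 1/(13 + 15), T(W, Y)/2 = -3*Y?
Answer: 9764939/7 ≈ 1.3950e+6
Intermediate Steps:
T(W, Y) = -6*Y (T(W, Y) = 2*(-3*Y) = -6*Y)
y = -55/28 (y = -2 + 1/(13 + 15) = -2 + 1/28 = -55/28 ≈ -1.9643)
-((20*y + T(0, 2)) + C*(-1388)) = -((20*(-55/28) - 6*2) + 1005*(-1388)) = -((-275/7 - 12) - 1394940) = -(-359/7 - 1394940) = -1*(-9764939/7) = 9764939/7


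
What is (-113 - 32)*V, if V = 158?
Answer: -22910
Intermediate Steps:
(-113 - 32)*V = (-113 - 32)*158 = -145*158 = -22910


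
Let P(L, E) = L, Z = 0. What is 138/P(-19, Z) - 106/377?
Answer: -54040/7163 ≈ -7.5443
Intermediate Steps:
138/P(-19, Z) - 106/377 = 138/(-19) - 106/377 = 138*(-1/19) - 106*1/377 = -138/19 - 106/377 = -54040/7163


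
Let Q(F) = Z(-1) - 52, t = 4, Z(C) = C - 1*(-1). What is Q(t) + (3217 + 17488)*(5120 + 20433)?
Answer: 529074813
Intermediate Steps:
Z(C) = 1 + C (Z(C) = C + 1 = 1 + C)
Q(F) = -52 (Q(F) = (1 - 1) - 52 = 0 - 52 = -52)
Q(t) + (3217 + 17488)*(5120 + 20433) = -52 + (3217 + 17488)*(5120 + 20433) = -52 + 20705*25553 = -52 + 529074865 = 529074813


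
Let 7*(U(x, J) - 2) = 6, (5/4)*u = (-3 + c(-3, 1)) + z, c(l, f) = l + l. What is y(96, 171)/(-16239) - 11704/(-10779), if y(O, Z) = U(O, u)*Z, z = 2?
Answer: 431188204/408427089 ≈ 1.0557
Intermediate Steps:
c(l, f) = 2*l
u = -28/5 (u = 4*((-3 + 2*(-3)) + 2)/5 = 4*((-3 - 6) + 2)/5 = 4*(-9 + 2)/5 = (⅘)*(-7) = -28/5 ≈ -5.6000)
U(x, J) = 20/7 (U(x, J) = 2 + (⅐)*6 = 2 + 6/7 = 20/7)
y(O, Z) = 20*Z/7
y(96, 171)/(-16239) - 11704/(-10779) = ((20/7)*171)/(-16239) - 11704/(-10779) = (3420/7)*(-1/16239) - 11704*(-1/10779) = -1140/37891 + 11704/10779 = 431188204/408427089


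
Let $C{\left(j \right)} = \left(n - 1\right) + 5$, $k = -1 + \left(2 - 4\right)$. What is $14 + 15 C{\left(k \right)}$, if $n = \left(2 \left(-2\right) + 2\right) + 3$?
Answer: $89$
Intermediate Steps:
$n = 1$ ($n = \left(-4 + 2\right) + 3 = -2 + 3 = 1$)
$k = -3$ ($k = -1 + \left(2 - 4\right) = -1 - 2 = -3$)
$C{\left(j \right)} = 5$ ($C{\left(j \right)} = \left(1 - 1\right) + 5 = 0 + 5 = 5$)
$14 + 15 C{\left(k \right)} = 14 + 15 \cdot 5 = 14 + 75 = 89$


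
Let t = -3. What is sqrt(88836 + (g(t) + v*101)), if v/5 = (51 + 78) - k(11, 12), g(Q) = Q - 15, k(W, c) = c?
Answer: sqrt(147903) ≈ 384.58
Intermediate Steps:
g(Q) = -15 + Q
v = 585 (v = 5*((51 + 78) - 1*12) = 5*(129 - 12) = 5*117 = 585)
sqrt(88836 + (g(t) + v*101)) = sqrt(88836 + ((-15 - 3) + 585*101)) = sqrt(88836 + (-18 + 59085)) = sqrt(88836 + 59067) = sqrt(147903)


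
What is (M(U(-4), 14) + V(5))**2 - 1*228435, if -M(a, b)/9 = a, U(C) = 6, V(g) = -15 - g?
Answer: -222959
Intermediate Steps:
M(a, b) = -9*a
(M(U(-4), 14) + V(5))**2 - 1*228435 = (-9*6 + (-15 - 1*5))**2 - 1*228435 = (-54 + (-15 - 5))**2 - 228435 = (-54 - 20)**2 - 228435 = (-74)**2 - 228435 = 5476 - 228435 = -222959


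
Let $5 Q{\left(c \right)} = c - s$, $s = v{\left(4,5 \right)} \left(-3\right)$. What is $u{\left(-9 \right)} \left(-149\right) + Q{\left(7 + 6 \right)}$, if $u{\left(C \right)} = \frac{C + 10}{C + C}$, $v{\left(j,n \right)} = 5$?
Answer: $\frac{1249}{90} \approx 13.878$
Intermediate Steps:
$s = -15$ ($s = 5 \left(-3\right) = -15$)
$u{\left(C \right)} = \frac{10 + C}{2 C}$
$Q{\left(c \right)} = 3 + \frac{c}{5}$ ($Q{\left(c \right)} = \frac{c - -15}{5} = \frac{c + 15}{5} = \frac{15 + c}{5} = 3 + \frac{c}{5}$)
$u{\left(-9 \right)} \left(-149\right) + Q{\left(7 + 6 \right)} = \frac{10 - 9}{2 \left(-9\right)} \left(-149\right) + \left(3 + \frac{7 + 6}{5}\right) = \frac{1}{2} \left(- \frac{1}{9}\right) 1 \left(-149\right) + \left(3 + \frac{1}{5} \cdot 13\right) = \left(- \frac{1}{18}\right) \left(-149\right) + \left(3 + \frac{13}{5}\right) = \frac{149}{18} + \frac{28}{5} = \frac{1249}{90}$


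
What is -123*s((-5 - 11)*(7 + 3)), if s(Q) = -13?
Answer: 1599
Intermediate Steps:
-123*s((-5 - 11)*(7 + 3)) = -123*(-13) = 1599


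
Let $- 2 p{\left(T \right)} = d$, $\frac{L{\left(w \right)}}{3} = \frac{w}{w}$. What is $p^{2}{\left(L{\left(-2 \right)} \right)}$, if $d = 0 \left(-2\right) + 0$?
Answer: $0$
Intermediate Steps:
$L{\left(w \right)} = 3$ ($L{\left(w \right)} = 3 \frac{w}{w} = 3 \cdot 1 = 3$)
$d = 0$ ($d = 0 + 0 = 0$)
$p{\left(T \right)} = 0$ ($p{\left(T \right)} = \left(- \frac{1}{2}\right) 0 = 0$)
$p^{2}{\left(L{\left(-2 \right)} \right)} = 0^{2} = 0$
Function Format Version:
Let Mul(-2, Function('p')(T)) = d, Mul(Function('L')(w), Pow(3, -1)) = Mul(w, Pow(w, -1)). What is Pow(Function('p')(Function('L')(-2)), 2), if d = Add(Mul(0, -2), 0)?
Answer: 0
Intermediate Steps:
Function('L')(w) = 3 (Function('L')(w) = Mul(3, Mul(w, Pow(w, -1))) = Mul(3, 1) = 3)
d = 0 (d = Add(0, 0) = 0)
Function('p')(T) = 0 (Function('p')(T) = Mul(Rational(-1, 2), 0) = 0)
Pow(Function('p')(Function('L')(-2)), 2) = Pow(0, 2) = 0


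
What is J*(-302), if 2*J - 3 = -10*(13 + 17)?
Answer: 44847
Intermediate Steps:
J = -297/2 (J = 3/2 + (-10*(13 + 17))/2 = 3/2 + (-10*30)/2 = 3/2 + (1/2)*(-300) = 3/2 - 150 = -297/2 ≈ -148.50)
J*(-302) = -297/2*(-302) = 44847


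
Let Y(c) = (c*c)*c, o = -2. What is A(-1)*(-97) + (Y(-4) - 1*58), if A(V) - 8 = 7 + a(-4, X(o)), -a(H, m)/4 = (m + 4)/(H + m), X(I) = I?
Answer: -5119/3 ≈ -1706.3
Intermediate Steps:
a(H, m) = -4*(4 + m)/(H + m) (a(H, m) = -4*(m + 4)/(H + m) = -4*(4 + m)/(H + m))
A(V) = 49/3 (A(V) = 8 + (7 + 4*(-4 - 1*(-2))/(-4 - 2)) = 8 + (7 + 4*(-4 + 2)/(-6)) = 8 + (7 + 4*(-1/6)*(-2)) = 8 + (7 + 4/3) = 8 + 25/3 = 49/3)
Y(c) = c**3 (Y(c) = c**2*c = c**3)
A(-1)*(-97) + (Y(-4) - 1*58) = (49/3)*(-97) + ((-4)**3 - 1*58) = -4753/3 + (-64 - 58) = -4753/3 - 122 = -5119/3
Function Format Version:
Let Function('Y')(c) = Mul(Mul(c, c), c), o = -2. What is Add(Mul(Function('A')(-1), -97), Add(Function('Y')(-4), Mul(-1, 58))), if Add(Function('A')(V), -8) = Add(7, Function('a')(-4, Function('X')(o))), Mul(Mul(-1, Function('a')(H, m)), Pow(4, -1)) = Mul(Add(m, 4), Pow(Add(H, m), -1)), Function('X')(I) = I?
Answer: Rational(-5119, 3) ≈ -1706.3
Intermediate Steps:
Function('a')(H, m) = Mul(-4, Pow(Add(H, m), -1), Add(4, m)) (Function('a')(H, m) = Mul(-4, Mul(Add(m, 4), Pow(Add(H, m), -1))) = Mul(-4, Mul(Add(4, m), Pow(Add(H, m), -1))) = Mul(-4, Mul(Pow(Add(H, m), -1), Add(4, m))) = Mul(-4, Pow(Add(H, m), -1), Add(4, m)))
Function('A')(V) = Rational(49, 3) (Function('A')(V) = Add(8, Add(7, Mul(4, Pow(Add(-4, -2), -1), Add(-4, Mul(-1, -2))))) = Add(8, Add(7, Mul(4, Pow(-6, -1), Add(-4, 2)))) = Add(8, Add(7, Mul(4, Rational(-1, 6), -2))) = Add(8, Add(7, Rational(4, 3))) = Add(8, Rational(25, 3)) = Rational(49, 3))
Function('Y')(c) = Pow(c, 3) (Function('Y')(c) = Mul(Pow(c, 2), c) = Pow(c, 3))
Add(Mul(Function('A')(-1), -97), Add(Function('Y')(-4), Mul(-1, 58))) = Add(Mul(Rational(49, 3), -97), Add(Pow(-4, 3), Mul(-1, 58))) = Add(Rational(-4753, 3), Add(-64, -58)) = Add(Rational(-4753, 3), -122) = Rational(-5119, 3)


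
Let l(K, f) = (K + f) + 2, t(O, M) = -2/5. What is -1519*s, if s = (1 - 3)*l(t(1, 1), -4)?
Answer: -36456/5 ≈ -7291.2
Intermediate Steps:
t(O, M) = -2/5 (t(O, M) = -2*1/5 = -2/5)
l(K, f) = 2 + K + f
s = 24/5 (s = (1 - 3)*(2 - 2/5 - 4) = -2*(-12/5) = 24/5 ≈ 4.8000)
-1519*s = -1519*24/5 = -36456/5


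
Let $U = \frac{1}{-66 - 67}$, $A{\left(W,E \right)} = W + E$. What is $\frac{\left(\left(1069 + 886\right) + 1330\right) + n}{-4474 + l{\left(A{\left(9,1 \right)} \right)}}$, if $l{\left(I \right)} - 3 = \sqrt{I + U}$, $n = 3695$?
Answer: $- \frac{1037652035}{664661881} - \frac{1745 \sqrt{176757}}{664661881} \approx -1.5623$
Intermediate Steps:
$A{\left(W,E \right)} = E + W$
$U = - \frac{1}{133}$ ($U = \frac{1}{-133} = - \frac{1}{133} \approx -0.0075188$)
$l{\left(I \right)} = 3 + \sqrt{- \frac{1}{133} + I}$ ($l{\left(I \right)} = 3 + \sqrt{I - \frac{1}{133}} = 3 + \sqrt{- \frac{1}{133} + I}$)
$\frac{\left(\left(1069 + 886\right) + 1330\right) + n}{-4474 + l{\left(A{\left(9,1 \right)} \right)}} = \frac{\left(\left(1069 + 886\right) + 1330\right) + 3695}{-4474 + \left(3 + \frac{\sqrt{-133 + 17689 \left(1 + 9\right)}}{133}\right)} = \frac{\left(1955 + 1330\right) + 3695}{-4474 + \left(3 + \frac{\sqrt{-133 + 17689 \cdot 10}}{133}\right)} = \frac{3285 + 3695}{-4474 + \left(3 + \frac{\sqrt{-133 + 176890}}{133}\right)} = \frac{6980}{-4474 + \left(3 + \frac{\sqrt{176757}}{133}\right)} = \frac{6980}{-4471 + \frac{\sqrt{176757}}{133}}$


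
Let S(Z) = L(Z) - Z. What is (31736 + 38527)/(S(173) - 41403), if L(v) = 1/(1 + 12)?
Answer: -913419/540487 ≈ -1.6900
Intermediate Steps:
L(v) = 1/13
S(Z) = 1/13 - Z
(31736 + 38527)/(S(173) - 41403) = (31736 + 38527)/((1/13 - 1*173) - 41403) = 70263/((1/13 - 173) - 41403) = 70263/(-2248/13 - 41403) = 70263/(-540487/13) = 70263*(-13/540487) = -913419/540487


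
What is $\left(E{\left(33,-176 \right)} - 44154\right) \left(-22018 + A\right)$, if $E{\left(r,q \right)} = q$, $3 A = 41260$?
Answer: $\frac{1099118020}{3} \approx 3.6637 \cdot 10^{8}$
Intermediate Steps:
$A = \frac{41260}{3}$ ($A = \frac{1}{3} \cdot 41260 = \frac{41260}{3} \approx 13753.0$)
$\left(E{\left(33,-176 \right)} - 44154\right) \left(-22018 + A\right) = \left(-176 - 44154\right) \left(-22018 + \frac{41260}{3}\right) = \left(-44330\right) \left(- \frac{24794}{3}\right) = \frac{1099118020}{3}$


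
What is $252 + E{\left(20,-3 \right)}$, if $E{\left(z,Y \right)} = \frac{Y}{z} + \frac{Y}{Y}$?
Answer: $\frac{5057}{20} \approx 252.85$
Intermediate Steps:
$E{\left(z,Y \right)} = 1 + \frac{Y}{z}$ ($E{\left(z,Y \right)} = \frac{Y}{z} + 1 = 1 + \frac{Y}{z}$)
$252 + E{\left(20,-3 \right)} = 252 + \frac{-3 + 20}{20} = 252 + \frac{1}{20} \cdot 17 = 252 + \frac{17}{20} = \frac{5057}{20}$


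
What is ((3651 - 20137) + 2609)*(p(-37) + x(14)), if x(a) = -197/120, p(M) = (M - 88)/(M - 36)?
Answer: -8589863/8760 ≈ -980.58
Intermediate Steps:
p(M) = (-88 + M)/(-36 + M)
x(a) = -197/120 (x(a) = -197*1/120 = -197/120)
((3651 - 20137) + 2609)*(p(-37) + x(14)) = ((3651 - 20137) + 2609)*((-88 - 37)/(-36 - 37) - 197/120) = (-16486 + 2609)*(-125/(-73) - 197/120) = -13877*(-1/73*(-125) - 197/120) = -13877*(125/73 - 197/120) = -13877*619/8760 = -8589863/8760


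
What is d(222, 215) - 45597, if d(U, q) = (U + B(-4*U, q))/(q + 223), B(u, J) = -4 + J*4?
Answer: -9985204/219 ≈ -45595.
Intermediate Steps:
B(u, J) = -4 + 4*J
d(U, q) = (-4 + U + 4*q)/(223 + q) (d(U, q) = (U + (-4 + 4*q))/(q + 223) = (-4 + U + 4*q)/(223 + q))
d(222, 215) - 45597 = (-4 + 222 + 4*215)/(223 + 215) - 45597 = (-4 + 222 + 860)/438 - 45597 = (1/438)*1078 - 45597 = 539/219 - 45597 = -9985204/219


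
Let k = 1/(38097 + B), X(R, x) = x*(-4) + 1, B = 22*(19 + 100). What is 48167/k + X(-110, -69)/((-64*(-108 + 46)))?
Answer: 7781721799317/3968 ≈ 1.9611e+9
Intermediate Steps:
B = 2618 (B = 22*119 = 2618)
X(R, x) = 1 - 4*x (X(R, x) = -4*x + 1 = 1 - 4*x)
k = 1/40715 (k = 1/(38097 + 2618) = 1/40715 ≈ 2.4561e-5)
48167/k + X(-110, -69)/((-64*(-108 + 46))) = 48167/(1/40715) + (1 - 4*(-69))/((-64*(-108 + 46))) = 48167*40715 + (1 + 276)/((-64*(-62))) = 1961119405 + 277/3968 = 7781721799317/3968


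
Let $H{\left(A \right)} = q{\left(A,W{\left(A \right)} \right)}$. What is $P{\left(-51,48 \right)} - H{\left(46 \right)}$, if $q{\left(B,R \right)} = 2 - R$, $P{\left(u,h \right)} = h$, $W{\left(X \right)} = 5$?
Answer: $51$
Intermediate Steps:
$H{\left(A \right)} = -3$ ($H{\left(A \right)} = 2 - 5 = -3$)
$P{\left(-51,48 \right)} - H{\left(46 \right)} = 48 - -3 = 48 + 3 = 51$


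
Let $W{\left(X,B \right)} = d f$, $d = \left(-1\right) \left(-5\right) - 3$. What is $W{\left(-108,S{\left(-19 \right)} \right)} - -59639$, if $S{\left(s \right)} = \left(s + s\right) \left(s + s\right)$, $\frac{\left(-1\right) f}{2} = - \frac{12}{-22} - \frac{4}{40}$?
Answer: $\frac{3280047}{55} \approx 59637.0$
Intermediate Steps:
$f = - \frac{49}{55}$ ($f = - 2 \left(- \frac{12}{-22} - \frac{4}{40}\right) = - 2 \left(\left(-12\right) \left(- \frac{1}{22}\right) - \frac{1}{10}\right) = - 2 \left(\frac{6}{11} - \frac{1}{10}\right) = \left(-2\right) \frac{49}{110} = - \frac{49}{55} \approx -0.89091$)
$S{\left(s \right)} = 4 s^{2}$ ($S{\left(s \right)} = 2 s 2 s = 4 s^{2}$)
$d = 2$ ($d = 5 - 3 = 2$)
$W{\left(X,B \right)} = - \frac{98}{55}$ ($W{\left(X,B \right)} = 2 \left(- \frac{49}{55}\right) = - \frac{98}{55}$)
$W{\left(-108,S{\left(-19 \right)} \right)} - -59639 = - \frac{98}{55} - -59639 = - \frac{98}{55} + 59639 = \frac{3280047}{55}$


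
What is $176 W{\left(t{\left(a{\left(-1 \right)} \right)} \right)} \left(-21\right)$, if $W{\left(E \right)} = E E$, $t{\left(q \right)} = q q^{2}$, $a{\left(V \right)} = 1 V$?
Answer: $-3696$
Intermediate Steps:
$a{\left(V \right)} = V$
$t{\left(q \right)} = q^{3}$
$W{\left(E \right)} = E^{2}$
$176 W{\left(t{\left(a{\left(-1 \right)} \right)} \right)} \left(-21\right) = 176 \left(\left(-1\right)^{3}\right)^{2} \left(-21\right) = 176 \left(-1\right)^{2} \left(-21\right) = 176 \cdot 1 \left(-21\right) = 176 \left(-21\right) = -3696$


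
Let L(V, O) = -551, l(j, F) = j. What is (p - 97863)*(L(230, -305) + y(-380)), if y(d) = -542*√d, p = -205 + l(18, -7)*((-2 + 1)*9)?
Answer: 54124730 + 106481320*I*√95 ≈ 5.4125e+7 + 1.0379e+9*I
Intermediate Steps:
p = -367 (p = -205 + 18*((-2 + 1)*9) = -205 + 18*(-1*9) = -205 + 18*(-9) = -205 - 162 = -367)
(p - 97863)*(L(230, -305) + y(-380)) = (-367 - 97863)*(-551 - 1084*I*√95) = -98230*(-551 - 1084*I*√95) = 54124730 + 106481320*I*√95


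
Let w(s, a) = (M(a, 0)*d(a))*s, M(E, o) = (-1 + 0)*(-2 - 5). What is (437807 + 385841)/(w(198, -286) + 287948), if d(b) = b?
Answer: -25739/3389 ≈ -7.5949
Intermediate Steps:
M(E, o) = 7 (M(E, o) = -1*(-7) = 7)
w(s, a) = 7*a*s (w(s, a) = (7*a)*s = 7*a*s)
(437807 + 385841)/(w(198, -286) + 287948) = (437807 + 385841)/(7*(-286)*198 + 287948) = 823648/(-396396 + 287948) = 823648/(-108448) = 823648*(-1/108448) = -25739/3389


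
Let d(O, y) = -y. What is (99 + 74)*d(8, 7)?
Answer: -1211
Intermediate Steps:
(99 + 74)*d(8, 7) = (99 + 74)*(-1*7) = 173*(-7) = -1211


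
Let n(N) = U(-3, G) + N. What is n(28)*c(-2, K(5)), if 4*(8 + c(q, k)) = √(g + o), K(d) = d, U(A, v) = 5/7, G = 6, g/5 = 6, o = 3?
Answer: -1608/7 + 201*√33/28 ≈ -188.48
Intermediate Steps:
g = 30 (g = 5*6 = 30)
U(A, v) = 5/7 (U(A, v) = 5*(⅐) = 5/7)
c(q, k) = -8 + √33/4 (c(q, k) = -8 + √(30 + 3)/4 = -8 + √33/4)
n(N) = 5/7 + N
n(28)*c(-2, K(5)) = (5/7 + 28)*(-8 + √33/4) = 201*(-8 + √33/4)/7 = -1608/7 + 201*√33/28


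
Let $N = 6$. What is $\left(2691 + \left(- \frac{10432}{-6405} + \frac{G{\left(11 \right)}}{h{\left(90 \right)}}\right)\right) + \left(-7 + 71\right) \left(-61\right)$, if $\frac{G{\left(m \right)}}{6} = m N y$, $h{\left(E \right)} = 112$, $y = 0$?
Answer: $- \frac{7758833}{6405} \approx -1211.4$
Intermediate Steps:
$G{\left(m \right)} = 0$ ($G{\left(m \right)} = 6 m 6 \cdot 0 = 6 \cdot 6 m 0 = 6 \cdot 0 = 0$)
$\left(2691 + \left(- \frac{10432}{-6405} + \frac{G{\left(11 \right)}}{h{\left(90 \right)}}\right)\right) + \left(-7 + 71\right) \left(-61\right) = \left(2691 + \left(- \frac{10432}{-6405} + \frac{0}{112}\right)\right) + \left(-7 + 71\right) \left(-61\right) = \left(2691 + \left(\left(-10432\right) \left(- \frac{1}{6405}\right) + 0 \cdot \frac{1}{112}\right)\right) + 64 \left(-61\right) = \left(2691 + \left(\frac{10432}{6405} + 0\right)\right) - 3904 = \left(2691 + \frac{10432}{6405}\right) - 3904 = \frac{17246287}{6405} - 3904 = - \frac{7758833}{6405}$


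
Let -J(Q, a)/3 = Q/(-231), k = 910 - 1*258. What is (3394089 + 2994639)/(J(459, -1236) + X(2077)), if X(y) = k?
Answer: 491932056/50663 ≈ 9709.9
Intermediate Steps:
k = 652 (k = 910 - 258 = 652)
X(y) = 652
J(Q, a) = Q/77 (J(Q, a) = -3*Q/(-231) = -3*Q*(-1)/231 = -(-1)*Q/77 = Q/77)
(3394089 + 2994639)/(J(459, -1236) + X(2077)) = (3394089 + 2994639)/((1/77)*459 + 652) = 6388728/(459/77 + 652) = 6388728/(50663/77) = 6388728*(77/50663) = 491932056/50663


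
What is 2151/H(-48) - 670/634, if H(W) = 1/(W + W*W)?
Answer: 1538291617/317 ≈ 4.8527e+6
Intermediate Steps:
H(W) = 1/(W + W**2)
2151/H(-48) - 670/634 = 2151/((1/((-48)*(1 - 48)))) - 670/634 = 2151/((-1/48/(-47))) - 670*1/634 = 2151/((-1/48*(-1/47))) - 335/317 = 2151/(1/2256) - 335/317 = 2151*2256 - 335/317 = 4852656 - 335/317 = 1538291617/317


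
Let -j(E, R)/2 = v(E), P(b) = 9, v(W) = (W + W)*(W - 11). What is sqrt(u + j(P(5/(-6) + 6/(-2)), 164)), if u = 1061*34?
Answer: sqrt(36146) ≈ 190.12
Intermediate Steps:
v(W) = 2*W*(-11 + W) (v(W) = (2*W)*(-11 + W) = 2*W*(-11 + W))
j(E, R) = -4*E*(-11 + E)
u = 36074
sqrt(u + j(P(5/(-6) + 6/(-2)), 164)) = sqrt(36074 + 4*9*(11 - 1*9)) = sqrt(36074 + 4*9*(11 - 9)) = sqrt(36074 + 4*9*2) = sqrt(36074 + 72) = sqrt(36146)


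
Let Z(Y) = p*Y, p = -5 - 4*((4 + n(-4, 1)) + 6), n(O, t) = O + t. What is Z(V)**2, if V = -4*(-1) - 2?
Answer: 4356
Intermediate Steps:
p = -33 (p = -5 - 4*((4 + (-4 + 1)) + 6) = -5 - 4*((4 - 3) + 6) = -5 - 4*(1 + 6) = -5 - 4*7 = -5 - 28 = -33)
V = 2 (V = 4 - 2 = 2)
Z(Y) = -33*Y
Z(V)**2 = (-33*2)**2 = (-66)**2 = 4356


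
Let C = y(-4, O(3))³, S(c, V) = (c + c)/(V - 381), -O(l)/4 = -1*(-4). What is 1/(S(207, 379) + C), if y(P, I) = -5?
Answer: -1/332 ≈ -0.0030120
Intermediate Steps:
O(l) = -16 (O(l) = -(-4)*(-4) = -4*4 = -16)
S(c, V) = 2*c/(-381 + V) (S(c, V) = (2*c)/(-381 + V) = 2*c/(-381 + V))
C = -125 (C = (-5)³ = -125)
1/(S(207, 379) + C) = 1/(2*207/(-381 + 379) - 125) = 1/(2*207/(-2) - 125) = 1/(2*207*(-½) - 125) = 1/(-207 - 125) = 1/(-332) = -1/332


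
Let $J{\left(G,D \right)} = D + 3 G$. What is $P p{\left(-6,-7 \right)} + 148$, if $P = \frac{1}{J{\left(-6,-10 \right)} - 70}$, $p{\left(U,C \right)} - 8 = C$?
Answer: $\frac{14503}{98} \approx 147.99$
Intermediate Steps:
$p{\left(U,C \right)} = 8 + C$
$P = - \frac{1}{98}$ ($P = \frac{1}{\left(-10 + 3 \left(-6\right)\right) - 70} = \frac{1}{\left(-10 - 18\right) - 70} = \frac{1}{-28 - 70} = \frac{1}{-98} = - \frac{1}{98} \approx -0.010204$)
$P p{\left(-6,-7 \right)} + 148 = - \frac{8 - 7}{98} + 148 = \left(- \frac{1}{98}\right) 1 + 148 = - \frac{1}{98} + 148 = \frac{14503}{98}$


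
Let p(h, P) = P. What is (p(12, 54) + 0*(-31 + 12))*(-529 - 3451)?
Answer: -214920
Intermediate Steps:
(p(12, 54) + 0*(-31 + 12))*(-529 - 3451) = (54 + 0*(-31 + 12))*(-529 - 3451) = (54 + 0*(-19))*(-3980) = (54 + 0)*(-3980) = 54*(-3980) = -214920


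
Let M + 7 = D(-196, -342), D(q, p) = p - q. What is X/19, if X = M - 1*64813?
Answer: -64966/19 ≈ -3419.3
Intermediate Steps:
M = -153 (M = -7 + (-342 - 1*(-196)) = -7 + (-342 + 196) = -7 - 146 = -153)
X = -64966 (X = -153 - 1*64813 = -153 - 64813 = -64966)
X/19 = -64966/19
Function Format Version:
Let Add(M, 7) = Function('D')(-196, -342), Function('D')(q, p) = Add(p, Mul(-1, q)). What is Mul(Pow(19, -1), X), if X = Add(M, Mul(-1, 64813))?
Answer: Rational(-64966, 19) ≈ -3419.3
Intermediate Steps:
M = -153 (M = Add(-7, Add(-342, Mul(-1, -196))) = Add(-7, Add(-342, 196)) = Add(-7, -146) = -153)
X = -64966 (X = Add(-153, Mul(-1, 64813)) = Add(-153, -64813) = -64966)
Mul(Pow(19, -1), X) = Mul(Pow(19, -1), -64966) = Mul(Rational(1, 19), -64966) = Rational(-64966, 19)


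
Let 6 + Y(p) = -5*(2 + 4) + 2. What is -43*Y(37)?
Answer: 1462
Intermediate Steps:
Y(p) = -34 (Y(p) = -6 + (-5*(2 + 4) + 2) = -6 + (-5*6 + 2) = -6 + (-30 + 2) = -6 - 28 = -34)
-43*Y(37) = -43*(-34) = 1462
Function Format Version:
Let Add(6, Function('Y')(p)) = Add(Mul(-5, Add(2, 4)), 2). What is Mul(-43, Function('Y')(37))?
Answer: 1462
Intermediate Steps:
Function('Y')(p) = -34 (Function('Y')(p) = Add(-6, Add(Mul(-5, Add(2, 4)), 2)) = Add(-6, Add(Mul(-5, 6), 2)) = Add(-6, Add(-30, 2)) = Add(-6, -28) = -34)
Mul(-43, Function('Y')(37)) = Mul(-43, -34) = 1462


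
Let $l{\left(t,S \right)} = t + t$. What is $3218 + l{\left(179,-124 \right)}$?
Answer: $3576$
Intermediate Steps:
$l{\left(t,S \right)} = 2 t$
$3218 + l{\left(179,-124 \right)} = 3218 + 2 \cdot 179 = 3218 + 358 = 3576$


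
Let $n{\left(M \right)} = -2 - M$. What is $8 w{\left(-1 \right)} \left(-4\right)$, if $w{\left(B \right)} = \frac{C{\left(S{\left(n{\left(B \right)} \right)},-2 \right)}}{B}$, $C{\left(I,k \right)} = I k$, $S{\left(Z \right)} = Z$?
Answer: $64$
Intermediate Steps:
$w{\left(B \right)} = \frac{4 + 2 B}{B}$ ($w{\left(B \right)} = \frac{\left(-2 - B\right) \left(-2\right)}{B} = \frac{4 + 2 B}{B}$)
$8 w{\left(-1 \right)} \left(-4\right) = 8 \left(2 + \frac{4}{-1}\right) \left(-4\right) = 8 \left(2 + 4 \left(-1\right)\right) \left(-4\right) = 8 \left(2 - 4\right) \left(-4\right) = 8 \left(-2\right) \left(-4\right) = \left(-16\right) \left(-4\right) = 64$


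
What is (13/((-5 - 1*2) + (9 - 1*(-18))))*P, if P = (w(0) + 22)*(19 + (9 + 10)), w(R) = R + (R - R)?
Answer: 2717/5 ≈ 543.40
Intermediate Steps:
w(R) = R (w(R) = R + 0 = R)
P = 836 (P = (0 + 22)*(19 + (9 + 10)) = 22*(19 + 19) = 22*38 = 836)
(13/((-5 - 1*2) + (9 - 1*(-18))))*P = (13/((-5 - 1*2) + (9 - 1*(-18))))*836 = (13/((-5 - 2) + (9 + 18)))*836 = (13/(-7 + 27))*836 = (13/20)*836 = 2717/5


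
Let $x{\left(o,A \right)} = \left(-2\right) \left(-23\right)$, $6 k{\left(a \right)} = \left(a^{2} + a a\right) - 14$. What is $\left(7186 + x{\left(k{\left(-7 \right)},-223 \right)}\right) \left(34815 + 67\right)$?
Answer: $252266624$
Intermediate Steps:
$k{\left(a \right)} = - \frac{7}{3} + \frac{a^{2}}{3}$ ($k{\left(a \right)} = \frac{\left(a^{2} + a a\right) - 14}{6} = \frac{\left(a^{2} + a^{2}\right) - 14}{6} = \frac{2 a^{2} - 14}{6} = \frac{-14 + 2 a^{2}}{6} = - \frac{7}{3} + \frac{a^{2}}{3}$)
$x{\left(o,A \right)} = 46$
$\left(7186 + x{\left(k{\left(-7 \right)},-223 \right)}\right) \left(34815 + 67\right) = \left(7186 + 46\right) \left(34815 + 67\right) = 7232 \cdot 34882 = 252266624$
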